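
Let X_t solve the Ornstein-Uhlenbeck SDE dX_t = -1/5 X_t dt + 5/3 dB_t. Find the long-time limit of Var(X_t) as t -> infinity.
lim Var(X_t) = 125/18

The OU SDE dX = -theta X dt + sigma dB admits the integrating factor exp(theta t): d(exp(theta t) X_t) = sigma exp(theta t) dB_t. Integrating from 0 to t gives X_t = x_0 * exp(-theta t) + sigma * int_0^t exp(-theta (t-s)) dB_s for any initial x_0. The Itô integral has variance (by the Itô isometry) sigma^2 * int_0^t exp(-2 theta (t - s)) ds = sigma^2 * (1 - exp(-2 theta t)) / (2 theta), independent of x_0.
With theta = 1/5, sigma = 5/3:
  Var(X_t) = (5/3)^2 * (1 - exp(-2*1/5 t)) / (2 * 1/5) = 125/18 - 125*exp(-2*t/5)/18.
As t -> infinity, exp(-2*1/5 t) -> 0, so the stationary variance is sigma^2 / (2 theta) = 125/18.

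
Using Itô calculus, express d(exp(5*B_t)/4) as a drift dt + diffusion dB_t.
d(exp(5*B_t)/4) = (25*exp(5*B_t)/8) dt + (5*exp(5*B_t)/4) dB_t

Itô's formula for f(B_t) gives d f(B_t) = f'(B_t) dB_t + (1/2) f''(B_t) dt. Compute derivatives of f(x) = exp(5*x)/4:
  f'(x)  = 5*exp(5*x)/4
  f''(x) = 25*exp(5*x)/4
Substitute x = B_t and multiply the f'' term by 1/2:
  drift     = (1/2) * (25*exp(5*x)/4) evaluated at B_t = 25*exp(5*B_t)/8
  diffusion = (5*exp(5*x)/4) evaluated at B_t = 5*exp(5*B_t)/4
Therefore d(exp(5*B_t)/4) = (25*exp(5*B_t)/8) dt + (5*exp(5*B_t)/4) dB_t.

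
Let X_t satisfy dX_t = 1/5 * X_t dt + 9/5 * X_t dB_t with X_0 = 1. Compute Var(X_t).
Var(X_t) = exp(91*t/25) - exp(2*t/5)

For GBM dX = mu X dt + sigma X dB with X_0 = x_0, apply Itô to Y = log X: dY = (mu - sigma^2/2) dt + sigma dB, so Y_t = log(x_0) + (mu - sigma^2/2) t + sigma B_t and hence X_t = x_0 * exp((mu - sigma^2/2) t + sigma B_t).
With mu = 1/5, sigma = 9/5, x_0 = 1, this gives:
  X_t = 1 * exp((-71/50) * t + (9/5) * B_t).
Since sigma*B_t ~ Normal(0, sigma^2 t), E[exp(sigma*B_t)] = exp(sigma^2 t / 2); so E[X_t] = x_0 * exp((mu - sigma^2/2) t) * exp(sigma^2 t / 2) = x_0 * exp(mu t) = exp(t/5).
Var(X_t) = E[X_t^2] - (E[X_t])^2 = x_0^2 * exp(2 mu t) * (exp(sigma^2 t) - 1) = exp(91*t/25) - exp(2*t/5).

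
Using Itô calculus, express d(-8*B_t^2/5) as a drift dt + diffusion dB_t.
d(-8*B_t^2/5) = (-8/5) dt + (-16*B_t/5) dB_t

Itô's formula for f(B_t) gives d f(B_t) = f'(B_t) dB_t + (1/2) f''(B_t) dt. Compute derivatives of f(x) = -8*x^2/5:
  f'(x)  = -16*x/5
  f''(x) = -16/5
Substitute x = B_t and multiply the f'' term by 1/2:
  drift     = (1/2) * (-16/5) evaluated at B_t = -8/5
  diffusion = (-16*x/5) evaluated at B_t = -16*B_t/5
Therefore d(-8*B_t^2/5) = (-8/5) dt + (-16*B_t/5) dB_t.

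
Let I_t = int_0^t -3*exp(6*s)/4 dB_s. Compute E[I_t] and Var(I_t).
E[I_t] = 0; Var(I_t) = 3*exp(12*t)/64 - 3/64

The Itô integral of a deterministic integrand f(s) has mean 0 because each increment f(s) * (B_{s+ds} - B_s) has mean 0. By the Itô isometry:
  Var( int_0^t f(s) dB_s ) = E[ (int_0^t f(s) dB_s)^2 ] = int_0^t f(s)^2 ds.
Here f(s) = -3*exp(6*s)/4, so f(s)^2 = 9*exp(12*s)/16. Integrate:
  int_0^t (9*exp(12*s)/16) ds = 3*exp(12*t)/64 - 3/64.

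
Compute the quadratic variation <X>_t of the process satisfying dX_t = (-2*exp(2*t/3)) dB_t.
<X>_t = 3*exp(4*t/3) - 3

For an Itô process dX_t = a(t) dt + b(t) dB_t, the quadratic variation is <X>_t = int_0^t b(s)^2 ds (the drift term does not contribute). Here b(s) = -2*exp(2*s/3), so
  b(s)^2 = 4*exp(4*s/3).
Integrating from 0 to t:
  <X>_t = int_0^t (4*exp(4*s/3)) ds = 3*exp(4*t/3) - 3.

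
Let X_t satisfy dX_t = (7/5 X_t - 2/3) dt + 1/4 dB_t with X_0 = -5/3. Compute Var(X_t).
Var(X_t) = 5*exp(14*t/5)/224 - 5/224

The variance V(t) = Var(X_t) satisfies V'(t) = 2 a V(t) + c^2 with V(0) = 0 (drift coefficient is linear in X, diffusion is constant). With a = 7/5, c = 1/4, the solution is
  V(t) = (c^2 / (2 a)) * (exp(2 a t) - 1)
       = ((1/4)^2 / (2*(7/5))) * (exp((14/5) t) - 1)
       = 5*exp(14*t/5)/224 - 5/224.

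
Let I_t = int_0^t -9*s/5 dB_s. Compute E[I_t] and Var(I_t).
E[I_t] = 0; Var(I_t) = 27*t^3/25

The Itô integral of a deterministic integrand f(s) has mean 0 because each increment f(s) * (B_{s+ds} - B_s) has mean 0. By the Itô isometry:
  Var( int_0^t f(s) dB_s ) = E[ (int_0^t f(s) dB_s)^2 ] = int_0^t f(s)^2 ds.
Here f(s) = -9*s/5, so f(s)^2 = 81*s^2/25. Integrate:
  int_0^t (81*s^2/25) ds = 27*t^3/25.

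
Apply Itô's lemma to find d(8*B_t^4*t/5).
d(8*B_t^4*t/5) = (8*B_t^2*(B_t^2 + 6*t)/5) dt + (32*B_t^3*t/5) dB_t

Itô's formula for f(t, x): d f(t, B_t) = (f_t + (1/2) f_xx) dt + f_x dB_t. Compute partials of f(t, x) = 8*t*x^4/5:
  f_t(t,x)  = 8*x^4/5
  f_x(t,x)  = 32*t*x^3/5
  f_xx(t,x) = 96*t*x^2/5
Assemble drift = f_t + (1/2) f_xx = 8*x^2*(6*t + x^2)/5 and diffusion = f_x = 32*t*x^3/5. Substituting x = B_t:
  d(8*B_t^4*t/5) = (8*B_t^2*(B_t^2 + 6*t)/5) dt + (32*B_t^3*t/5) dB_t.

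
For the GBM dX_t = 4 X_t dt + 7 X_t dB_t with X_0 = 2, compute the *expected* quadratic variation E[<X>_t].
E[<X>_t] = 196*exp(57*t)/57 - 196/57

<X>_t = int_0^t (7 * X_s)^2 ds. Taking expectation inside the integral: E[<X>_t] = 7^2 * int_0^t E[X_s^2] ds. For GBM, E[X_s^2] = x_0^2 * exp((2 mu + sigma^2) s). Integrating:
  E[<X>_t] = 7^2 * 2^2 * (exp((2*4 + 7^2) t) - 1) / (2*4 + 7^2)
           = 7^2 * 2^2 * (exp(57 t) - 1) / 57 = 196*exp(57*t)/57 - 196/57.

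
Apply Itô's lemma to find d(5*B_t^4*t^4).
d(5*B_t^4*t^4) = (B_t^2*t^3*(20*B_t^2 + 30*t)) dt + (20*B_t^3*t^4) dB_t

Itô's formula for f(t, x): d f(t, B_t) = (f_t + (1/2) f_xx) dt + f_x dB_t. Compute partials of f(t, x) = 5*t^4*x^4:
  f_t(t,x)  = 20*t^3*x^4
  f_x(t,x)  = 20*t^4*x^3
  f_xx(t,x) = 60*t^4*x^2
Assemble drift = f_t + (1/2) f_xx = t^3*x^2*(30*t + 20*x^2) and diffusion = f_x = 20*t^4*x^3. Substituting x = B_t:
  d(5*B_t^4*t^4) = (B_t^2*t^3*(20*B_t^2 + 30*t)) dt + (20*B_t^3*t^4) dB_t.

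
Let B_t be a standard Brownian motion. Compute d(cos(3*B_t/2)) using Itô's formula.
d(cos(3*B_t/2)) = (-9*cos(3*B_t/2)/8) dt + (-3*sin(3*B_t/2)/2) dB_t

Itô's formula for f(B_t) gives d f(B_t) = f'(B_t) dB_t + (1/2) f''(B_t) dt. Compute derivatives of f(x) = cos(3*x/2):
  f'(x)  = -3*sin(3*x/2)/2
  f''(x) = -9*cos(3*x/2)/4
Substitute x = B_t and multiply the f'' term by 1/2:
  drift     = (1/2) * (-9*cos(3*x/2)/4) evaluated at B_t = -9*cos(3*B_t/2)/8
  diffusion = (-3*sin(3*x/2)/2) evaluated at B_t = -3*sin(3*B_t/2)/2
Therefore d(cos(3*B_t/2)) = (-9*cos(3*B_t/2)/8) dt + (-3*sin(3*B_t/2)/2) dB_t.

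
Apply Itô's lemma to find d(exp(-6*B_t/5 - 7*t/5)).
d(exp(-6*B_t/5 - 7*t/5)) = (-17*exp(-6*B_t/5 - 7*t/5)/25) dt + (-6*exp(-6*B_t/5 - 7*t/5)/5) dB_t

Itô's formula for f(t, x): d f(t, B_t) = (f_t + (1/2) f_xx) dt + f_x dB_t. Compute partials of f(t, x) = exp(-7*t/5 - 6*x/5):
  f_t(t,x)  = -7*exp(-7*t/5 - 6*x/5)/5
  f_x(t,x)  = -6*exp(-7*t/5 - 6*x/5)/5
  f_xx(t,x) = 36*exp(-7*t/5 - 6*x/5)/25
Assemble drift = f_t + (1/2) f_xx = -17*exp(-7*t/5 - 6*x/5)/25 and diffusion = f_x = -6*exp(-7*t/5 - 6*x/5)/5. Substituting x = B_t:
  d(exp(-6*B_t/5 - 7*t/5)) = (-17*exp(-6*B_t/5 - 7*t/5)/25) dt + (-6*exp(-6*B_t/5 - 7*t/5)/5) dB_t.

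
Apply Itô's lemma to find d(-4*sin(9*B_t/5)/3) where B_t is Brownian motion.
d(-4*sin(9*B_t/5)/3) = (54*sin(9*B_t/5)/25) dt + (-12*cos(9*B_t/5)/5) dB_t

Itô's formula for f(B_t) gives d f(B_t) = f'(B_t) dB_t + (1/2) f''(B_t) dt. Compute derivatives of f(x) = -4*sin(9*x/5)/3:
  f'(x)  = -12*cos(9*x/5)/5
  f''(x) = 108*sin(9*x/5)/25
Substitute x = B_t and multiply the f'' term by 1/2:
  drift     = (1/2) * (108*sin(9*x/5)/25) evaluated at B_t = 54*sin(9*B_t/5)/25
  diffusion = (-12*cos(9*x/5)/5) evaluated at B_t = -12*cos(9*B_t/5)/5
Therefore d(-4*sin(9*B_t/5)/3) = (54*sin(9*B_t/5)/25) dt + (-12*cos(9*B_t/5)/5) dB_t.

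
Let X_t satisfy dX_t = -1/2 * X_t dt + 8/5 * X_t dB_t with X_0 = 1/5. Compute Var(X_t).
Var(X_t) = (exp(64*t/25) - 1)*exp(-t)/25

For GBM dX = mu X dt + sigma X dB with X_0 = x_0, apply Itô to Y = log X: dY = (mu - sigma^2/2) dt + sigma dB, so Y_t = log(x_0) + (mu - sigma^2/2) t + sigma B_t and hence X_t = x_0 * exp((mu - sigma^2/2) t + sigma B_t).
With mu = -1/2, sigma = 8/5, x_0 = 1/5, this gives:
  X_t = 1/5 * exp((-89/50) * t + (8/5) * B_t).
Since sigma*B_t ~ Normal(0, sigma^2 t), E[exp(sigma*B_t)] = exp(sigma^2 t / 2); so E[X_t] = x_0 * exp((mu - sigma^2/2) t) * exp(sigma^2 t / 2) = x_0 * exp(mu t) = exp(-t/2)/5.
Var(X_t) = E[X_t^2] - (E[X_t])^2 = x_0^2 * exp(2 mu t) * (exp(sigma^2 t) - 1) = (exp(64*t/25) - 1)*exp(-t)/25.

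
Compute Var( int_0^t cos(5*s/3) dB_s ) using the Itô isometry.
Var = t/2 + 3*sin(10*t/3)/20

The Itô integral of a deterministic integrand f(s) has mean 0 because each increment f(s) * (B_{s+ds} - B_s) has mean 0. By the Itô isometry:
  Var( int_0^t f(s) dB_s ) = E[ (int_0^t f(s) dB_s)^2 ] = int_0^t f(s)^2 ds.
Here f(s) = cos(5*s/3), so f(s)^2 = cos(5*s/3)^2. Integrate:
  int_0^t (cos(5*s/3)^2) ds = t/2 + 3*sin(10*t/3)/20.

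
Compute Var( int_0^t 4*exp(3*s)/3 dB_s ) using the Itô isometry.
Var = 8*exp(6*t)/27 - 8/27

The Itô integral of a deterministic integrand f(s) has mean 0 because each increment f(s) * (B_{s+ds} - B_s) has mean 0. By the Itô isometry:
  Var( int_0^t f(s) dB_s ) = E[ (int_0^t f(s) dB_s)^2 ] = int_0^t f(s)^2 ds.
Here f(s) = 4*exp(3*s)/3, so f(s)^2 = 16*exp(6*s)/9. Integrate:
  int_0^t (16*exp(6*s)/9) ds = 8*exp(6*t)/27 - 8/27.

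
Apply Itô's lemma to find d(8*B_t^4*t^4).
d(8*B_t^4*t^4) = (B_t^2*t^3*(32*B_t^2 + 48*t)) dt + (32*B_t^3*t^4) dB_t

Itô's formula for f(t, x): d f(t, B_t) = (f_t + (1/2) f_xx) dt + f_x dB_t. Compute partials of f(t, x) = 8*t^4*x^4:
  f_t(t,x)  = 32*t^3*x^4
  f_x(t,x)  = 32*t^4*x^3
  f_xx(t,x) = 96*t^4*x^2
Assemble drift = f_t + (1/2) f_xx = t^3*x^2*(48*t + 32*x^2) and diffusion = f_x = 32*t^4*x^3. Substituting x = B_t:
  d(8*B_t^4*t^4) = (B_t^2*t^3*(32*B_t^2 + 48*t)) dt + (32*B_t^3*t^4) dB_t.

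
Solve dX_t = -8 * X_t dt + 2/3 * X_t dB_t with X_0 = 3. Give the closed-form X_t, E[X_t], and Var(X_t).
X_t = 3 * exp((-74/9) t + (2/3) B_t); E[X_t] = 3*exp(-8*t); Var(X_t) = (9*exp(4*t/9) - 9)*exp(-16*t)

For GBM dX = mu X dt + sigma X dB with X_0 = x_0, apply Itô to Y = log X: dY = (mu - sigma^2/2) dt + sigma dB, so Y_t = log(x_0) + (mu - sigma^2/2) t + sigma B_t and hence X_t = x_0 * exp((mu - sigma^2/2) t + sigma B_t).
With mu = -8, sigma = 2/3, x_0 = 3, this gives:
  X_t = 3 * exp((-74/9) * t + (2/3) * B_t).
Since sigma*B_t ~ Normal(0, sigma^2 t), E[exp(sigma*B_t)] = exp(sigma^2 t / 2); so E[X_t] = x_0 * exp((mu - sigma^2/2) t) * exp(sigma^2 t / 2) = x_0 * exp(mu t) = 3*exp(-8*t).
Var(X_t) = E[X_t^2] - (E[X_t])^2 = x_0^2 * exp(2 mu t) * (exp(sigma^2 t) - 1) = (9*exp(4*t/9) - 9)*exp(-16*t).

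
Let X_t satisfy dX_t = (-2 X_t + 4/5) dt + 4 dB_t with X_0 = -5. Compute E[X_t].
E[X_t] = 2/5 - 27*exp(-2*t)/5

Taking expectations and using E[dB_t] = 0, the mean m(t) = E[X_t] satisfies the ODE m'(t) = a m(t) + b with m(0) = x_0. With a = -2, b = 4/5, x_0 = -5, the solution is
  m(t) = x_0 * exp(a t) + (b/a) * (exp(a t) - 1)
       = (-5) * exp((-2) t) + ((4/5)/(-2)) * (exp((-2) t) - 1)
       = 2/5 - 27*exp(-2*t)/5.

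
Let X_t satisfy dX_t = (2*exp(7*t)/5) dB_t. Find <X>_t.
<X>_t = 2*exp(14*t)/175 - 2/175

For an Itô process dX_t = a(t) dt + b(t) dB_t, the quadratic variation is <X>_t = int_0^t b(s)^2 ds (the drift term does not contribute). Here b(s) = 2*exp(7*s)/5, so
  b(s)^2 = 4*exp(14*s)/25.
Integrating from 0 to t:
  <X>_t = int_0^t (4*exp(14*s)/25) ds = 2*exp(14*t)/175 - 2/175.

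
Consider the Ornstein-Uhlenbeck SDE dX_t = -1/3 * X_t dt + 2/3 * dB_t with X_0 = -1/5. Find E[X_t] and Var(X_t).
E[X_t] = -exp(-t/3)/5; Var(X_t) = 2/3 - 2*exp(-2*t/3)/3

The OU SDE dX = -theta X dt + sigma dB admits the integrating factor exp(theta t): d(exp(theta t) X_t) = sigma exp(theta t) dB_t. Integrating from 0 to t:
  X_t = x_0 * exp(-theta t) + sigma * int_0^t exp(-theta (t-s)) dB_s.
The Itô integral has mean 0 and (by the Itô isometry) variance sigma^2 * int_0^t exp(-2 theta (t - s)) ds = sigma^2 * (1 - exp(-2 theta t)) / (2 theta).
With theta = 1/3, sigma = 2/3, x_0 = -1/5:
  E[X_t] = -1/5 * exp(-1/3 t) = -exp(-t/3)/5
  Var(X_t) = (2/3)^2 * (1 - exp(-2*1/3 t)) / (2 * 1/3) = 2/3 - 2*exp(-2*t/3)/3.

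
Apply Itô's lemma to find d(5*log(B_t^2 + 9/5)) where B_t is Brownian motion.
d(5*log(B_t^2 + 9/5)) = (25*(9 - 5*B_t^2)/(5*B_t^2 + 9)^2) dt + (50*B_t/(5*B_t^2 + 9)) dB_t

Itô's formula for f(B_t) gives d f(B_t) = f'(B_t) dB_t + (1/2) f''(B_t) dt. Compute derivatives of f(x) = 5*log(x^2 + 9/5):
  f'(x)  = 50*x/(5*x^2 + 9)
  f''(x) = 50*(9 - 5*x^2)/(5*x^2 + 9)^2
Substitute x = B_t and multiply the f'' term by 1/2:
  drift     = (1/2) * (50*(9 - 5*x^2)/(5*x^2 + 9)^2) evaluated at B_t = 25*(9 - 5*B_t^2)/(5*B_t^2 + 9)^2
  diffusion = (50*x/(5*x^2 + 9)) evaluated at B_t = 50*B_t/(5*B_t^2 + 9)
Therefore d(5*log(B_t^2 + 9/5)) = (25*(9 - 5*B_t^2)/(5*B_t^2 + 9)^2) dt + (50*B_t/(5*B_t^2 + 9)) dB_t.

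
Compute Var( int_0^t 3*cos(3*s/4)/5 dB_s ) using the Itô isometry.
Var = 9*t/50 + 3*sin(3*t/2)/25

The Itô integral of a deterministic integrand f(s) has mean 0 because each increment f(s) * (B_{s+ds} - B_s) has mean 0. By the Itô isometry:
  Var( int_0^t f(s) dB_s ) = E[ (int_0^t f(s) dB_s)^2 ] = int_0^t f(s)^2 ds.
Here f(s) = 3*cos(3*s/4)/5, so f(s)^2 = 9*cos(3*s/4)^2/25. Integrate:
  int_0^t (9*cos(3*s/4)^2/25) ds = 9*t/50 + 3*sin(3*t/2)/25.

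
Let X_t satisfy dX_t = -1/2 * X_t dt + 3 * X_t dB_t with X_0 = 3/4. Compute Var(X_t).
Var(X_t) = (9*exp(9*t) - 9)*exp(-t)/16

For GBM dX = mu X dt + sigma X dB with X_0 = x_0, apply Itô to Y = log X: dY = (mu - sigma^2/2) dt + sigma dB, so Y_t = log(x_0) + (mu - sigma^2/2) t + sigma B_t and hence X_t = x_0 * exp((mu - sigma^2/2) t + sigma B_t).
With mu = -1/2, sigma = 3, x_0 = 3/4, this gives:
  X_t = 3/4 * exp((-5) * t + (3) * B_t).
Since sigma*B_t ~ Normal(0, sigma^2 t), E[exp(sigma*B_t)] = exp(sigma^2 t / 2); so E[X_t] = x_0 * exp((mu - sigma^2/2) t) * exp(sigma^2 t / 2) = x_0 * exp(mu t) = 3*exp(-t/2)/4.
Var(X_t) = E[X_t^2] - (E[X_t])^2 = x_0^2 * exp(2 mu t) * (exp(sigma^2 t) - 1) = (9*exp(9*t) - 9)*exp(-t)/16.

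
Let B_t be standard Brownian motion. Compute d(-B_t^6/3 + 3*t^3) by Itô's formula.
d(-B_t^6/3 + 3*t^3) = (-5*B_t^4 + 9*t^2) dt + (-2*B_t^5) dB_t

Itô's formula for f(t, x): d f(t, B_t) = (f_t + (1/2) f_xx) dt + f_x dB_t. Compute partials of f(t, x) = 3*t^3 - x^6/3:
  f_t(t,x)  = 9*t^2
  f_x(t,x)  = -2*x^5
  f_xx(t,x) = -10*x^4
Assemble drift = f_t + (1/2) f_xx = 9*t^2 - 5*x^4 and diffusion = f_x = -2*x^5. Substituting x = B_t:
  d(-B_t^6/3 + 3*t^3) = (-5*B_t^4 + 9*t^2) dt + (-2*B_t^5) dB_t.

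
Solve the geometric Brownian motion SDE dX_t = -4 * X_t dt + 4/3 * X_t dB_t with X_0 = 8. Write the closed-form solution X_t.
X_t = 8 * exp((-44/9) * t + (4/3) * B_t)

For GBM dX = mu X dt + sigma X dB with X_0 = x_0, apply Itô to Y = log X: dY = (mu - sigma^2/2) dt + sigma dB, so Y_t = log(x_0) + (mu - sigma^2/2) t + sigma B_t and hence X_t = x_0 * exp((mu - sigma^2/2) t + sigma B_t).
With mu = -4, sigma = 4/3, x_0 = 8, this gives:
  X_t = 8 * exp((-44/9) * t + (4/3) * B_t).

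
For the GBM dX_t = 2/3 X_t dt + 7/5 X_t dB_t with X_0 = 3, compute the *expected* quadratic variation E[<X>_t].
E[<X>_t] = 1323*exp(247*t/75)/247 - 1323/247

<X>_t = int_0^t ((7/5) * X_s)^2 ds. Taking expectation inside the integral: E[<X>_t] = (7/5)^2 * int_0^t E[X_s^2] ds. For GBM, E[X_s^2] = x_0^2 * exp((2 mu + sigma^2) s). Integrating:
  E[<X>_t] = (7/5)^2 * 3^2 * (exp((2*(2/3) + (7/5)^2) t) - 1) / (2*(2/3) + (7/5)^2)
           = (7/5)^2 * 3^2 * (exp((247/75) t) - 1) / (247/75) = 1323*exp(247*t/75)/247 - 1323/247.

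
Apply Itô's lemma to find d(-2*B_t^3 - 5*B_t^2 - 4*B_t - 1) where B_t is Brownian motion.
d(-2*B_t^3 - 5*B_t^2 - 4*B_t - 1) = (-6*B_t - 5) dt + (-6*B_t^2 - 10*B_t - 4) dB_t

Itô's formula for f(B_t) gives d f(B_t) = f'(B_t) dB_t + (1/2) f''(B_t) dt. Compute derivatives of f(x) = -2*x^3 - 5*x^2 - 4*x - 1:
  f'(x)  = -6*x^2 - 10*x - 4
  f''(x) = -12*x - 10
Substitute x = B_t and multiply the f'' term by 1/2:
  drift     = (1/2) * (-12*x - 10) evaluated at B_t = -6*B_t - 5
  diffusion = (-6*x^2 - 10*x - 4) evaluated at B_t = -6*B_t^2 - 10*B_t - 4
Therefore d(-2*B_t^3 - 5*B_t^2 - 4*B_t - 1) = (-6*B_t - 5) dt + (-6*B_t^2 - 10*B_t - 4) dB_t.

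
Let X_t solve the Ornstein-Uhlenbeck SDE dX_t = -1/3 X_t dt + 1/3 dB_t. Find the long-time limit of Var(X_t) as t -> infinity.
lim Var(X_t) = 1/6

The OU SDE dX = -theta X dt + sigma dB admits the integrating factor exp(theta t): d(exp(theta t) X_t) = sigma exp(theta t) dB_t. Integrating from 0 to t gives X_t = x_0 * exp(-theta t) + sigma * int_0^t exp(-theta (t-s)) dB_s for any initial x_0. The Itô integral has variance (by the Itô isometry) sigma^2 * int_0^t exp(-2 theta (t - s)) ds = sigma^2 * (1 - exp(-2 theta t)) / (2 theta), independent of x_0.
With theta = 1/3, sigma = 1/3:
  Var(X_t) = (1/3)^2 * (1 - exp(-2*1/3 t)) / (2 * 1/3) = 1/6 - exp(-2*t/3)/6.
As t -> infinity, exp(-2*1/3 t) -> 0, so the stationary variance is sigma^2 / (2 theta) = 1/6.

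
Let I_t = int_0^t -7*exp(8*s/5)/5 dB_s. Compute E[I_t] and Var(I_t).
E[I_t] = 0; Var(I_t) = 49*exp(16*t/5)/80 - 49/80

The Itô integral of a deterministic integrand f(s) has mean 0 because each increment f(s) * (B_{s+ds} - B_s) has mean 0. By the Itô isometry:
  Var( int_0^t f(s) dB_s ) = E[ (int_0^t f(s) dB_s)^2 ] = int_0^t f(s)^2 ds.
Here f(s) = -7*exp(8*s/5)/5, so f(s)^2 = 49*exp(16*s/5)/25. Integrate:
  int_0^t (49*exp(16*s/5)/25) ds = 49*exp(16*t/5)/80 - 49/80.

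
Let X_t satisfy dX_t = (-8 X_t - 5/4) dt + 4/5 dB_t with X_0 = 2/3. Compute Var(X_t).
Var(X_t) = 1/25 - exp(-16*t)/25

The variance V(t) = Var(X_t) satisfies V'(t) = 2 a V(t) + c^2 with V(0) = 0 (drift coefficient is linear in X, diffusion is constant). With a = -8, c = 4/5, the solution is
  V(t) = (c^2 / (2 a)) * (exp(2 a t) - 1)
       = ((4/5)^2 / (2*(-8))) * (exp((-16) t) - 1)
       = 1/25 - exp(-16*t)/25.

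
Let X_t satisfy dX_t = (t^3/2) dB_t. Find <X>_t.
<X>_t = t^7/28

For an Itô process dX_t = a(t) dt + b(t) dB_t, the quadratic variation is <X>_t = int_0^t b(s)^2 ds (the drift term does not contribute). Here b(s) = s^3/2, so
  b(s)^2 = s^6/4.
Integrating from 0 to t:
  <X>_t = int_0^t (s^6/4) ds = t^7/28.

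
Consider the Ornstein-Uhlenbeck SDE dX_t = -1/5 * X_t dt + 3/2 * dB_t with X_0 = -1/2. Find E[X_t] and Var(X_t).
E[X_t] = -exp(-t/5)/2; Var(X_t) = 45/8 - 45*exp(-2*t/5)/8

The OU SDE dX = -theta X dt + sigma dB admits the integrating factor exp(theta t): d(exp(theta t) X_t) = sigma exp(theta t) dB_t. Integrating from 0 to t:
  X_t = x_0 * exp(-theta t) + sigma * int_0^t exp(-theta (t-s)) dB_s.
The Itô integral has mean 0 and (by the Itô isometry) variance sigma^2 * int_0^t exp(-2 theta (t - s)) ds = sigma^2 * (1 - exp(-2 theta t)) / (2 theta).
With theta = 1/5, sigma = 3/2, x_0 = -1/2:
  E[X_t] = -1/2 * exp(-1/5 t) = -exp(-t/5)/2
  Var(X_t) = (3/2)^2 * (1 - exp(-2*1/5 t)) / (2 * 1/5) = 45/8 - 45*exp(-2*t/5)/8.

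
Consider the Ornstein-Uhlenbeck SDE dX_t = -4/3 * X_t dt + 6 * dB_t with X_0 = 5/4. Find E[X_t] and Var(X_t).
E[X_t] = 5*exp(-4*t/3)/4; Var(X_t) = 27/2 - 27*exp(-8*t/3)/2

The OU SDE dX = -theta X dt + sigma dB admits the integrating factor exp(theta t): d(exp(theta t) X_t) = sigma exp(theta t) dB_t. Integrating from 0 to t:
  X_t = x_0 * exp(-theta t) + sigma * int_0^t exp(-theta (t-s)) dB_s.
The Itô integral has mean 0 and (by the Itô isometry) variance sigma^2 * int_0^t exp(-2 theta (t - s)) ds = sigma^2 * (1 - exp(-2 theta t)) / (2 theta).
With theta = 4/3, sigma = 6, x_0 = 5/4:
  E[X_t] = 5/4 * exp(-4/3 t) = 5*exp(-4*t/3)/4
  Var(X_t) = (6)^2 * (1 - exp(-2*4/3 t)) / (2 * 4/3) = 27/2 - 27*exp(-8*t/3)/2.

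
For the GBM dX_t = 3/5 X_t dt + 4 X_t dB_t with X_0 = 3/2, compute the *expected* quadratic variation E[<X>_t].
E[<X>_t] = 90*exp(86*t/5)/43 - 90/43

<X>_t = int_0^t (4 * X_s)^2 ds. Taking expectation inside the integral: E[<X>_t] = 4^2 * int_0^t E[X_s^2] ds. For GBM, E[X_s^2] = x_0^2 * exp((2 mu + sigma^2) s). Integrating:
  E[<X>_t] = 4^2 * (3/2)^2 * (exp((2*(3/5) + 4^2) t) - 1) / (2*(3/5) + 4^2)
           = 4^2 * (3/2)^2 * (exp((86/5) t) - 1) / (86/5) = 90*exp(86*t/5)/43 - 90/43.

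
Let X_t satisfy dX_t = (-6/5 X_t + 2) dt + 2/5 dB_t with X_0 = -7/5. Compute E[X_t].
E[X_t] = 5/3 - 46*exp(-6*t/5)/15

Taking expectations and using E[dB_t] = 0, the mean m(t) = E[X_t] satisfies the ODE m'(t) = a m(t) + b with m(0) = x_0. With a = -6/5, b = 2, x_0 = -7/5, the solution is
  m(t) = x_0 * exp(a t) + (b/a) * (exp(a t) - 1)
       = (-7/5) * exp((-6/5) t) + (2/(-6/5)) * (exp((-6/5) t) - 1)
       = 5/3 - 46*exp(-6*t/5)/15.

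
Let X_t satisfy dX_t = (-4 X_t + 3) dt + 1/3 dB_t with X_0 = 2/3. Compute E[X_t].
E[X_t] = 3/4 - exp(-4*t)/12

Taking expectations and using E[dB_t] = 0, the mean m(t) = E[X_t] satisfies the ODE m'(t) = a m(t) + b with m(0) = x_0. With a = -4, b = 3, x_0 = 2/3, the solution is
  m(t) = x_0 * exp(a t) + (b/a) * (exp(a t) - 1)
       = (2/3) * exp((-4) t) + (3/(-4)) * (exp((-4) t) - 1)
       = 3/4 - exp(-4*t)/12.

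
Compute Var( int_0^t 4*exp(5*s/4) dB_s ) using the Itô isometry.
Var = 32*exp(5*t/2)/5 - 32/5

The Itô integral of a deterministic integrand f(s) has mean 0 because each increment f(s) * (B_{s+ds} - B_s) has mean 0. By the Itô isometry:
  Var( int_0^t f(s) dB_s ) = E[ (int_0^t f(s) dB_s)^2 ] = int_0^t f(s)^2 ds.
Here f(s) = 4*exp(5*s/4), so f(s)^2 = 16*exp(5*s/2). Integrate:
  int_0^t (16*exp(5*s/2)) ds = 32*exp(5*t/2)/5 - 32/5.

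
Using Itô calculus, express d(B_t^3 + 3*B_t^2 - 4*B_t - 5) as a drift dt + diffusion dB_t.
d(B_t^3 + 3*B_t^2 - 4*B_t - 5) = (3*B_t + 3) dt + (3*B_t^2 + 6*B_t - 4) dB_t

Itô's formula for f(B_t) gives d f(B_t) = f'(B_t) dB_t + (1/2) f''(B_t) dt. Compute derivatives of f(x) = x^3 + 3*x^2 - 4*x - 5:
  f'(x)  = 3*x^2 + 6*x - 4
  f''(x) = 6*x + 6
Substitute x = B_t and multiply the f'' term by 1/2:
  drift     = (1/2) * (6*x + 6) evaluated at B_t = 3*B_t + 3
  diffusion = (3*x^2 + 6*x - 4) evaluated at B_t = 3*B_t^2 + 6*B_t - 4
Therefore d(B_t^3 + 3*B_t^2 - 4*B_t - 5) = (3*B_t + 3) dt + (3*B_t^2 + 6*B_t - 4) dB_t.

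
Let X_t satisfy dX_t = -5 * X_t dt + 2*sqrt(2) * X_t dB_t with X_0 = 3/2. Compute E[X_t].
E[X_t] = 3*exp(-5*t)/2

For GBM dX = mu X dt + sigma X dB with X_0 = x_0, apply Itô to Y = log X: dY = (mu - sigma^2/2) dt + sigma dB, so Y_t = log(x_0) + (mu - sigma^2/2) t + sigma B_t and hence X_t = x_0 * exp((mu - sigma^2/2) t + sigma B_t).
With mu = -5, sigma = 2*sqrt(2), x_0 = 3/2, this gives:
  X_t = 3/2 * exp((-9) * t + (2*sqrt(2)) * B_t).
Since sigma*B_t ~ Normal(0, sigma^2 t), E[exp(sigma*B_t)] = exp(sigma^2 t / 2); so E[X_t] = x_0 * exp((mu - sigma^2/2) t) * exp(sigma^2 t / 2) = x_0 * exp(mu t) = 3*exp(-5*t)/2.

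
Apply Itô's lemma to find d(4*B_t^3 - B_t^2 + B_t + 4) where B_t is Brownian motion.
d(4*B_t^3 - B_t^2 + B_t + 4) = (12*B_t - 1) dt + (12*B_t^2 - 2*B_t + 1) dB_t

Itô's formula for f(B_t) gives d f(B_t) = f'(B_t) dB_t + (1/2) f''(B_t) dt. Compute derivatives of f(x) = 4*x^3 - x^2 + x + 4:
  f'(x)  = 12*x^2 - 2*x + 1
  f''(x) = 24*x - 2
Substitute x = B_t and multiply the f'' term by 1/2:
  drift     = (1/2) * (24*x - 2) evaluated at B_t = 12*B_t - 1
  diffusion = (12*x^2 - 2*x + 1) evaluated at B_t = 12*B_t^2 - 2*B_t + 1
Therefore d(4*B_t^3 - B_t^2 + B_t + 4) = (12*B_t - 1) dt + (12*B_t^2 - 2*B_t + 1) dB_t.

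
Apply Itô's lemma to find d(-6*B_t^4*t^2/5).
d(-6*B_t^4*t^2/5) = (12*B_t^2*t*(-B_t^2 - 3*t)/5) dt + (-24*B_t^3*t^2/5) dB_t

Itô's formula for f(t, x): d f(t, B_t) = (f_t + (1/2) f_xx) dt + f_x dB_t. Compute partials of f(t, x) = -6*t^2*x^4/5:
  f_t(t,x)  = -12*t*x^4/5
  f_x(t,x)  = -24*t^2*x^3/5
  f_xx(t,x) = -72*t^2*x^2/5
Assemble drift = f_t + (1/2) f_xx = 12*t*x^2*(-3*t - x^2)/5 and diffusion = f_x = -24*t^2*x^3/5. Substituting x = B_t:
  d(-6*B_t^4*t^2/5) = (12*B_t^2*t*(-B_t^2 - 3*t)/5) dt + (-24*B_t^3*t^2/5) dB_t.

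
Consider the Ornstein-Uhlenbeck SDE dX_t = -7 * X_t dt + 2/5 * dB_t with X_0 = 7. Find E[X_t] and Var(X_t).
E[X_t] = 7*exp(-7*t); Var(X_t) = 2/175 - 2*exp(-14*t)/175

The OU SDE dX = -theta X dt + sigma dB admits the integrating factor exp(theta t): d(exp(theta t) X_t) = sigma exp(theta t) dB_t. Integrating from 0 to t:
  X_t = x_0 * exp(-theta t) + sigma * int_0^t exp(-theta (t-s)) dB_s.
The Itô integral has mean 0 and (by the Itô isometry) variance sigma^2 * int_0^t exp(-2 theta (t - s)) ds = sigma^2 * (1 - exp(-2 theta t)) / (2 theta).
With theta = 7, sigma = 2/5, x_0 = 7:
  E[X_t] = 7 * exp(-7 t) = 7*exp(-7*t)
  Var(X_t) = (2/5)^2 * (1 - exp(-2*7 t)) / (2 * 7) = 2/175 - 2*exp(-14*t)/175.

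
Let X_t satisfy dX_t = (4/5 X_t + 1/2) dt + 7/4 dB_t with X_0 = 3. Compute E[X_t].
E[X_t] = 29*exp(4*t/5)/8 - 5/8

Taking expectations and using E[dB_t] = 0, the mean m(t) = E[X_t] satisfies the ODE m'(t) = a m(t) + b with m(0) = x_0. With a = 4/5, b = 1/2, x_0 = 3, the solution is
  m(t) = x_0 * exp(a t) + (b/a) * (exp(a t) - 1)
       = 3 * exp((4/5) t) + ((1/2)/(4/5)) * (exp((4/5) t) - 1)
       = 29*exp(4*t/5)/8 - 5/8.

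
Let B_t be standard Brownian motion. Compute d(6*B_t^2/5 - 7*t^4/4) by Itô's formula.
d(6*B_t^2/5 - 7*t^4/4) = (6/5 - 7*t^3) dt + (12*B_t/5) dB_t

Itô's formula for f(t, x): d f(t, B_t) = (f_t + (1/2) f_xx) dt + f_x dB_t. Compute partials of f(t, x) = -7*t^4/4 + 6*x^2/5:
  f_t(t,x)  = -7*t^3
  f_x(t,x)  = 12*x/5
  f_xx(t,x) = 12/5
Assemble drift = f_t + (1/2) f_xx = 6/5 - 7*t^3 and diffusion = f_x = 12*x/5. Substituting x = B_t:
  d(6*B_t^2/5 - 7*t^4/4) = (6/5 - 7*t^3) dt + (12*B_t/5) dB_t.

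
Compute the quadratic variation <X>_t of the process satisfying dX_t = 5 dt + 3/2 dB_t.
<X>_t = 9*t/4

For an Itô process dX_t = a(t) dt + b(t) dB_t, the quadratic variation is <X>_t = int_0^t b(s)^2 ds (the drift term does not contribute). Here b(s) = 3/2, so
  b(s)^2 = 9/4.
Integrating from 0 to t:
  <X>_t = int_0^t (9/4) ds = 9*t/4.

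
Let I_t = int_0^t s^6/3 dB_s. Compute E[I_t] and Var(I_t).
E[I_t] = 0; Var(I_t) = t^13/117

The Itô integral of a deterministic integrand f(s) has mean 0 because each increment f(s) * (B_{s+ds} - B_s) has mean 0. By the Itô isometry:
  Var( int_0^t f(s) dB_s ) = E[ (int_0^t f(s) dB_s)^2 ] = int_0^t f(s)^2 ds.
Here f(s) = s^6/3, so f(s)^2 = s^12/9. Integrate:
  int_0^t (s^12/9) ds = t^13/117.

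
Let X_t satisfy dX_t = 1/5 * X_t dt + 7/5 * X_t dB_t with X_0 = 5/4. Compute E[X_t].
E[X_t] = 5*exp(t/5)/4

For GBM dX = mu X dt + sigma X dB with X_0 = x_0, apply Itô to Y = log X: dY = (mu - sigma^2/2) dt + sigma dB, so Y_t = log(x_0) + (mu - sigma^2/2) t + sigma B_t and hence X_t = x_0 * exp((mu - sigma^2/2) t + sigma B_t).
With mu = 1/5, sigma = 7/5, x_0 = 5/4, this gives:
  X_t = 5/4 * exp((-39/50) * t + (7/5) * B_t).
Since sigma*B_t ~ Normal(0, sigma^2 t), E[exp(sigma*B_t)] = exp(sigma^2 t / 2); so E[X_t] = x_0 * exp((mu - sigma^2/2) t) * exp(sigma^2 t / 2) = x_0 * exp(mu t) = 5*exp(t/5)/4.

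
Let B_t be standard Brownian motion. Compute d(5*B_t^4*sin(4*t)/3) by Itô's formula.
d(5*B_t^4*sin(4*t)/3) = (10*B_t^2*(2*B_t^2*cos(4*t)/3 + sin(4*t))) dt + (20*B_t^3*sin(4*t)/3) dB_t

Itô's formula for f(t, x): d f(t, B_t) = (f_t + (1/2) f_xx) dt + f_x dB_t. Compute partials of f(t, x) = 5*x^4*sin(4*t)/3:
  f_t(t,x)  = 20*x^4*cos(4*t)/3
  f_x(t,x)  = 20*x^3*sin(4*t)/3
  f_xx(t,x) = 20*x^2*sin(4*t)
Assemble drift = f_t + (1/2) f_xx = 10*x^2*(2*x^2*cos(4*t)/3 + sin(4*t)) and diffusion = f_x = 20*x^3*sin(4*t)/3. Substituting x = B_t:
  d(5*B_t^4*sin(4*t)/3) = (10*B_t^2*(2*B_t^2*cos(4*t)/3 + sin(4*t))) dt + (20*B_t^3*sin(4*t)/3) dB_t.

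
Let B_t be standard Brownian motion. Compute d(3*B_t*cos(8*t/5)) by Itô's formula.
d(3*B_t*cos(8*t/5)) = (-24*B_t*sin(8*t/5)/5) dt + (3*cos(8*t/5)) dB_t

Itô's formula for f(t, x): d f(t, B_t) = (f_t + (1/2) f_xx) dt + f_x dB_t. Compute partials of f(t, x) = 3*x*cos(8*t/5):
  f_t(t,x)  = -24*x*sin(8*t/5)/5
  f_x(t,x)  = 3*cos(8*t/5)
  f_xx(t,x) = 0
Assemble drift = f_t + (1/2) f_xx = -24*x*sin(8*t/5)/5 and diffusion = f_x = 3*cos(8*t/5). Substituting x = B_t:
  d(3*B_t*cos(8*t/5)) = (-24*B_t*sin(8*t/5)/5) dt + (3*cos(8*t/5)) dB_t.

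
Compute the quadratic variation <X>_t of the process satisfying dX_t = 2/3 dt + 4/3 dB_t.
<X>_t = 16*t/9

For an Itô process dX_t = a(t) dt + b(t) dB_t, the quadratic variation is <X>_t = int_0^t b(s)^2 ds (the drift term does not contribute). Here b(s) = 4/3, so
  b(s)^2 = 16/9.
Integrating from 0 to t:
  <X>_t = int_0^t (16/9) ds = 16*t/9.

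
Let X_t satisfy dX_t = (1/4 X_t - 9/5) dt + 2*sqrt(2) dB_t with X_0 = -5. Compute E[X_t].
E[X_t] = 36/5 - 61*exp(t/4)/5

Taking expectations and using E[dB_t] = 0, the mean m(t) = E[X_t] satisfies the ODE m'(t) = a m(t) + b with m(0) = x_0. With a = 1/4, b = -9/5, x_0 = -5, the solution is
  m(t) = x_0 * exp(a t) + (b/a) * (exp(a t) - 1)
       = (-5) * exp((1/4) t) + ((-9/5)/(1/4)) * (exp((1/4) t) - 1)
       = 36/5 - 61*exp(t/4)/5.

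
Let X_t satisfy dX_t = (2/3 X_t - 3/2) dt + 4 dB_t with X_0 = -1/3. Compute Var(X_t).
Var(X_t) = 12*exp(4*t/3) - 12

The variance V(t) = Var(X_t) satisfies V'(t) = 2 a V(t) + c^2 with V(0) = 0 (drift coefficient is linear in X, diffusion is constant). With a = 2/3, c = 4, the solution is
  V(t) = (c^2 / (2 a)) * (exp(2 a t) - 1)
       = (4^2 / (2*(2/3))) * (exp((4/3) t) - 1)
       = 12*exp(4*t/3) - 12.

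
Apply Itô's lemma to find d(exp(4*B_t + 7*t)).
d(exp(4*B_t + 7*t)) = (15*exp(4*B_t + 7*t)) dt + (4*exp(4*B_t + 7*t)) dB_t

Itô's formula for f(t, x): d f(t, B_t) = (f_t + (1/2) f_xx) dt + f_x dB_t. Compute partials of f(t, x) = exp(7*t + 4*x):
  f_t(t,x)  = 7*exp(7*t + 4*x)
  f_x(t,x)  = 4*exp(7*t + 4*x)
  f_xx(t,x) = 16*exp(7*t + 4*x)
Assemble drift = f_t + (1/2) f_xx = 15*exp(7*t + 4*x) and diffusion = f_x = 4*exp(7*t + 4*x). Substituting x = B_t:
  d(exp(4*B_t + 7*t)) = (15*exp(4*B_t + 7*t)) dt + (4*exp(4*B_t + 7*t)) dB_t.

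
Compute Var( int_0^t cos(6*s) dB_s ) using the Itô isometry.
Var = t/2 + sin(12*t)/24

The Itô integral of a deterministic integrand f(s) has mean 0 because each increment f(s) * (B_{s+ds} - B_s) has mean 0. By the Itô isometry:
  Var( int_0^t f(s) dB_s ) = E[ (int_0^t f(s) dB_s)^2 ] = int_0^t f(s)^2 ds.
Here f(s) = cos(6*s), so f(s)^2 = cos(6*s)^2. Integrate:
  int_0^t (cos(6*s)^2) ds = t/2 + sin(12*t)/24.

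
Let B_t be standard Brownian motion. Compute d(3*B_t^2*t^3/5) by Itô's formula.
d(3*B_t^2*t^3/5) = (3*t^2*(3*B_t^2 + t)/5) dt + (6*B_t*t^3/5) dB_t

Itô's formula for f(t, x): d f(t, B_t) = (f_t + (1/2) f_xx) dt + f_x dB_t. Compute partials of f(t, x) = 3*t^3*x^2/5:
  f_t(t,x)  = 9*t^2*x^2/5
  f_x(t,x)  = 6*t^3*x/5
  f_xx(t,x) = 6*t^3/5
Assemble drift = f_t + (1/2) f_xx = 3*t^2*(t + 3*x^2)/5 and diffusion = f_x = 6*t^3*x/5. Substituting x = B_t:
  d(3*B_t^2*t^3/5) = (3*t^2*(3*B_t^2 + t)/5) dt + (6*B_t*t^3/5) dB_t.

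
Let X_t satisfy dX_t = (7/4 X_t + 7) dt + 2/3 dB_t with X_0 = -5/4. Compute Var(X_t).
Var(X_t) = 8*exp(7*t/2)/63 - 8/63

The variance V(t) = Var(X_t) satisfies V'(t) = 2 a V(t) + c^2 with V(0) = 0 (drift coefficient is linear in X, diffusion is constant). With a = 7/4, c = 2/3, the solution is
  V(t) = (c^2 / (2 a)) * (exp(2 a t) - 1)
       = ((2/3)^2 / (2*(7/4))) * (exp((7/2) t) - 1)
       = 8*exp(7*t/2)/63 - 8/63.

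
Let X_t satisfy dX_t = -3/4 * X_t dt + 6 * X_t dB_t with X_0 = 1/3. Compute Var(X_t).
Var(X_t) = (exp(36*t) - 1)*exp(-3*t/2)/9

For GBM dX = mu X dt + sigma X dB with X_0 = x_0, apply Itô to Y = log X: dY = (mu - sigma^2/2) dt + sigma dB, so Y_t = log(x_0) + (mu - sigma^2/2) t + sigma B_t and hence X_t = x_0 * exp((mu - sigma^2/2) t + sigma B_t).
With mu = -3/4, sigma = 6, x_0 = 1/3, this gives:
  X_t = 1/3 * exp((-75/4) * t + (6) * B_t).
Since sigma*B_t ~ Normal(0, sigma^2 t), E[exp(sigma*B_t)] = exp(sigma^2 t / 2); so E[X_t] = x_0 * exp((mu - sigma^2/2) t) * exp(sigma^2 t / 2) = x_0 * exp(mu t) = exp(-3*t/4)/3.
Var(X_t) = E[X_t^2] - (E[X_t])^2 = x_0^2 * exp(2 mu t) * (exp(sigma^2 t) - 1) = (exp(36*t) - 1)*exp(-3*t/2)/9.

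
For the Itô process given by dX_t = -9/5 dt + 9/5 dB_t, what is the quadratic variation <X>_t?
<X>_t = 81*t/25

For an Itô process dX_t = a(t) dt + b(t) dB_t, the quadratic variation is <X>_t = int_0^t b(s)^2 ds (the drift term does not contribute). Here b(s) = 9/5, so
  b(s)^2 = 81/25.
Integrating from 0 to t:
  <X>_t = int_0^t (81/25) ds = 81*t/25.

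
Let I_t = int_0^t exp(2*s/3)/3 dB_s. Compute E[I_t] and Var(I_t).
E[I_t] = 0; Var(I_t) = exp(4*t/3)/12 - 1/12

The Itô integral of a deterministic integrand f(s) has mean 0 because each increment f(s) * (B_{s+ds} - B_s) has mean 0. By the Itô isometry:
  Var( int_0^t f(s) dB_s ) = E[ (int_0^t f(s) dB_s)^2 ] = int_0^t f(s)^2 ds.
Here f(s) = exp(2*s/3)/3, so f(s)^2 = exp(4*s/3)/9. Integrate:
  int_0^t (exp(4*s/3)/9) ds = exp(4*t/3)/12 - 1/12.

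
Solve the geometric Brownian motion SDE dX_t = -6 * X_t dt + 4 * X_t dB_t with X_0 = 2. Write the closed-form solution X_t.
X_t = 2 * exp((-14) * t + (4) * B_t)

For GBM dX = mu X dt + sigma X dB with X_0 = x_0, apply Itô to Y = log X: dY = (mu - sigma^2/2) dt + sigma dB, so Y_t = log(x_0) + (mu - sigma^2/2) t + sigma B_t and hence X_t = x_0 * exp((mu - sigma^2/2) t + sigma B_t).
With mu = -6, sigma = 4, x_0 = 2, this gives:
  X_t = 2 * exp((-14) * t + (4) * B_t).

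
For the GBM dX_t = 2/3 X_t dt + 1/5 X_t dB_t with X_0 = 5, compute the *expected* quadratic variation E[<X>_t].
E[<X>_t] = 75*exp(103*t/75)/103 - 75/103

<X>_t = int_0^t ((1/5) * X_s)^2 ds. Taking expectation inside the integral: E[<X>_t] = (1/5)^2 * int_0^t E[X_s^2] ds. For GBM, E[X_s^2] = x_0^2 * exp((2 mu + sigma^2) s). Integrating:
  E[<X>_t] = (1/5)^2 * 5^2 * (exp((2*(2/3) + (1/5)^2) t) - 1) / (2*(2/3) + (1/5)^2)
           = (1/5)^2 * 5^2 * (exp((103/75) t) - 1) / (103/75) = 75*exp(103*t/75)/103 - 75/103.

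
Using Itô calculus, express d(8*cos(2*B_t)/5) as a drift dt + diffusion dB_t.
d(8*cos(2*B_t)/5) = (-16*cos(2*B_t)/5) dt + (-16*sin(2*B_t)/5) dB_t

Itô's formula for f(B_t) gives d f(B_t) = f'(B_t) dB_t + (1/2) f''(B_t) dt. Compute derivatives of f(x) = 8*cos(2*x)/5:
  f'(x)  = -16*sin(2*x)/5
  f''(x) = -32*cos(2*x)/5
Substitute x = B_t and multiply the f'' term by 1/2:
  drift     = (1/2) * (-32*cos(2*x)/5) evaluated at B_t = -16*cos(2*B_t)/5
  diffusion = (-16*sin(2*x)/5) evaluated at B_t = -16*sin(2*B_t)/5
Therefore d(8*cos(2*B_t)/5) = (-16*cos(2*B_t)/5) dt + (-16*sin(2*B_t)/5) dB_t.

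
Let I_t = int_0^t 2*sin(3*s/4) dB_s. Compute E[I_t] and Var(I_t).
E[I_t] = 0; Var(I_t) = 2*t - 4*sin(3*t/2)/3

The Itô integral of a deterministic integrand f(s) has mean 0 because each increment f(s) * (B_{s+ds} - B_s) has mean 0. By the Itô isometry:
  Var( int_0^t f(s) dB_s ) = E[ (int_0^t f(s) dB_s)^2 ] = int_0^t f(s)^2 ds.
Here f(s) = 2*sin(3*s/4), so f(s)^2 = 4*sin(3*s/4)^2. Integrate:
  int_0^t (4*sin(3*s/4)^2) ds = 2*t - 4*sin(3*t/2)/3.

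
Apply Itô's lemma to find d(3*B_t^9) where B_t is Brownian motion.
d(3*B_t^9) = (108*B_t^7) dt + (27*B_t^8) dB_t

Itô's formula for f(B_t) gives d f(B_t) = f'(B_t) dB_t + (1/2) f''(B_t) dt. Compute derivatives of f(x) = 3*x^9:
  f'(x)  = 27*x^8
  f''(x) = 216*x^7
Substitute x = B_t and multiply the f'' term by 1/2:
  drift     = (1/2) * (216*x^7) evaluated at B_t = 108*B_t^7
  diffusion = (27*x^8) evaluated at B_t = 27*B_t^8
Therefore d(3*B_t^9) = (108*B_t^7) dt + (27*B_t^8) dB_t.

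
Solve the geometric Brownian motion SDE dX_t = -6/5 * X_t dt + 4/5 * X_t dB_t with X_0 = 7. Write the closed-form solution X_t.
X_t = 7 * exp((-38/25) * t + (4/5) * B_t)

For GBM dX = mu X dt + sigma X dB with X_0 = x_0, apply Itô to Y = log X: dY = (mu - sigma^2/2) dt + sigma dB, so Y_t = log(x_0) + (mu - sigma^2/2) t + sigma B_t and hence X_t = x_0 * exp((mu - sigma^2/2) t + sigma B_t).
With mu = -6/5, sigma = 4/5, x_0 = 7, this gives:
  X_t = 7 * exp((-38/25) * t + (4/5) * B_t).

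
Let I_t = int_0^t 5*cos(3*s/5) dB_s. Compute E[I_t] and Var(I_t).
E[I_t] = 0; Var(I_t) = 25*t/2 + 125*sin(6*t/5)/12

The Itô integral of a deterministic integrand f(s) has mean 0 because each increment f(s) * (B_{s+ds} - B_s) has mean 0. By the Itô isometry:
  Var( int_0^t f(s) dB_s ) = E[ (int_0^t f(s) dB_s)^2 ] = int_0^t f(s)^2 ds.
Here f(s) = 5*cos(3*s/5), so f(s)^2 = 25*cos(3*s/5)^2. Integrate:
  int_0^t (25*cos(3*s/5)^2) ds = 25*t/2 + 125*sin(6*t/5)/12.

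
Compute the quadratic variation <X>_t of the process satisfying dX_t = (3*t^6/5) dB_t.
<X>_t = 9*t^13/325

For an Itô process dX_t = a(t) dt + b(t) dB_t, the quadratic variation is <X>_t = int_0^t b(s)^2 ds (the drift term does not contribute). Here b(s) = 3*s^6/5, so
  b(s)^2 = 9*s^12/25.
Integrating from 0 to t:
  <X>_t = int_0^t (9*s^12/25) ds = 9*t^13/325.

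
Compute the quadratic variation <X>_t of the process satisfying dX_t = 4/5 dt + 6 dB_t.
<X>_t = 36*t

For an Itô process dX_t = a(t) dt + b(t) dB_t, the quadratic variation is <X>_t = int_0^t b(s)^2 ds (the drift term does not contribute). Here b(s) = 6, so
  b(s)^2 = 36.
Integrating from 0 to t:
  <X>_t = int_0^t (36) ds = 36*t.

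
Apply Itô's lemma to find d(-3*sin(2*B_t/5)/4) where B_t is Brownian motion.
d(-3*sin(2*B_t/5)/4) = (3*sin(2*B_t/5)/50) dt + (-3*cos(2*B_t/5)/10) dB_t

Itô's formula for f(B_t) gives d f(B_t) = f'(B_t) dB_t + (1/2) f''(B_t) dt. Compute derivatives of f(x) = -3*sin(2*x/5)/4:
  f'(x)  = -3*cos(2*x/5)/10
  f''(x) = 3*sin(2*x/5)/25
Substitute x = B_t and multiply the f'' term by 1/2:
  drift     = (1/2) * (3*sin(2*x/5)/25) evaluated at B_t = 3*sin(2*B_t/5)/50
  diffusion = (-3*cos(2*x/5)/10) evaluated at B_t = -3*cos(2*B_t/5)/10
Therefore d(-3*sin(2*B_t/5)/4) = (3*sin(2*B_t/5)/50) dt + (-3*cos(2*B_t/5)/10) dB_t.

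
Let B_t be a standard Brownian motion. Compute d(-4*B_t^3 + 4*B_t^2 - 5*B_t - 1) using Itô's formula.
d(-4*B_t^3 + 4*B_t^2 - 5*B_t - 1) = (4 - 12*B_t) dt + (-12*B_t^2 + 8*B_t - 5) dB_t

Itô's formula for f(B_t) gives d f(B_t) = f'(B_t) dB_t + (1/2) f''(B_t) dt. Compute derivatives of f(x) = -4*x^3 + 4*x^2 - 5*x - 1:
  f'(x)  = -12*x^2 + 8*x - 5
  f''(x) = 8 - 24*x
Substitute x = B_t and multiply the f'' term by 1/2:
  drift     = (1/2) * (8 - 24*x) evaluated at B_t = 4 - 12*B_t
  diffusion = (-12*x^2 + 8*x - 5) evaluated at B_t = -12*B_t^2 + 8*B_t - 5
Therefore d(-4*B_t^3 + 4*B_t^2 - 5*B_t - 1) = (4 - 12*B_t) dt + (-12*B_t^2 + 8*B_t - 5) dB_t.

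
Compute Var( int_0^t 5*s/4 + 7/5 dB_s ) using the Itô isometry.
Var = t*(625*t^2 + 2100*t + 2352)/1200

The Itô integral of a deterministic integrand f(s) has mean 0 because each increment f(s) * (B_{s+ds} - B_s) has mean 0. By the Itô isometry:
  Var( int_0^t f(s) dB_s ) = E[ (int_0^t f(s) dB_s)^2 ] = int_0^t f(s)^2 ds.
Here f(s) = 5*s/4 + 7/5, so f(s)^2 = (25*s + 28)^2/400. Integrate:
  int_0^t ((25*s + 28)^2/400) ds = t*(625*t^2 + 2100*t + 2352)/1200.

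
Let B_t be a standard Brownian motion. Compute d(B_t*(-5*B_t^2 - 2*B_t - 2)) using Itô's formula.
d(B_t*(-5*B_t^2 - 2*B_t - 2)) = (-15*B_t - 2) dt + (-15*B_t^2 - 4*B_t - 2) dB_t

Itô's formula for f(B_t) gives d f(B_t) = f'(B_t) dB_t + (1/2) f''(B_t) dt. Compute derivatives of f(x) = x*(-5*x^2 - 2*x - 2):
  f'(x)  = -15*x^2 - 4*x - 2
  f''(x) = -30*x - 4
Substitute x = B_t and multiply the f'' term by 1/2:
  drift     = (1/2) * (-30*x - 4) evaluated at B_t = -15*B_t - 2
  diffusion = (-15*x^2 - 4*x - 2) evaluated at B_t = -15*B_t^2 - 4*B_t - 2
Therefore d(B_t*(-5*B_t^2 - 2*B_t - 2)) = (-15*B_t - 2) dt + (-15*B_t^2 - 4*B_t - 2) dB_t.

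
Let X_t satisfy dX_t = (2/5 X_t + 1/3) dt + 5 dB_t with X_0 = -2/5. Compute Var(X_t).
Var(X_t) = 125*exp(4*t/5)/4 - 125/4

The variance V(t) = Var(X_t) satisfies V'(t) = 2 a V(t) + c^2 with V(0) = 0 (drift coefficient is linear in X, diffusion is constant). With a = 2/5, c = 5, the solution is
  V(t) = (c^2 / (2 a)) * (exp(2 a t) - 1)
       = (5^2 / (2*(2/5))) * (exp((4/5) t) - 1)
       = 125*exp(4*t/5)/4 - 125/4.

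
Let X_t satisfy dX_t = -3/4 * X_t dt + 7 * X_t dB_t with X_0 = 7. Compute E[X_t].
E[X_t] = 7*exp(-3*t/4)

For GBM dX = mu X dt + sigma X dB with X_0 = x_0, apply Itô to Y = log X: dY = (mu - sigma^2/2) dt + sigma dB, so Y_t = log(x_0) + (mu - sigma^2/2) t + sigma B_t and hence X_t = x_0 * exp((mu - sigma^2/2) t + sigma B_t).
With mu = -3/4, sigma = 7, x_0 = 7, this gives:
  X_t = 7 * exp((-101/4) * t + (7) * B_t).
Since sigma*B_t ~ Normal(0, sigma^2 t), E[exp(sigma*B_t)] = exp(sigma^2 t / 2); so E[X_t] = x_0 * exp((mu - sigma^2/2) t) * exp(sigma^2 t / 2) = x_0 * exp(mu t) = 7*exp(-3*t/4).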